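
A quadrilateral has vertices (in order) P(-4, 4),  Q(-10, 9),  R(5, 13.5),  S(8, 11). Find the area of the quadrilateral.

Apply the surveyor's formula: 2A = Σ (x_i·y_{i+1} − x_{i+1}·y_i), indices taken mod 4.
Σ = (4) + (-180) + (-53) + (76) = -153
Area = |Σ|/2 = 76.5.

76.5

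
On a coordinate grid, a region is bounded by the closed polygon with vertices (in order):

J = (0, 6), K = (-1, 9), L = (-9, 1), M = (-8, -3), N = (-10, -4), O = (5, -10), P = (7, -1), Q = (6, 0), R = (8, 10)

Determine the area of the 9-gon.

211

Apply Gauss's area formula: 2A = Σ (x_i·y_{i+1} − x_{i+1}·y_i), indices taken mod 9.
J→K: (0)(9) − (-1)(6) = 6
K→L: (-1)(1) − (-9)(9) = 80
L→M: (-9)(-3) − (-8)(1) = 35
M→N: (-8)(-4) − (-10)(-3) = 2
N→O: (-10)(-10) − (5)(-4) = 120
O→P: (5)(-1) − (7)(-10) = 65
P→Q: (7)(0) − (6)(-1) = 6
Q→R: (6)(10) − (8)(0) = 60
R→J: (8)(6) − (0)(10) = 48
Σ = 422
Area = |Σ|/2 = 211.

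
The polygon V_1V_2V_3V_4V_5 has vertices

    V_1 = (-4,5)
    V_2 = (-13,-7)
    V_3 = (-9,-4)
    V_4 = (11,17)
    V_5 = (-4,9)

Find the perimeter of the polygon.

|V_1V_2| = √((-9)² + (-12)²) = √225 = 15
|V_2V_3| = √((4)² + (3)²) = √25 = 5
|V_3V_4| = √((20)² + (21)²) = √841 = 29
|V_4V_5| = √((-15)² + (-8)²) = √289 = 17
|V_5V_1| = √((0)² + (-4)²) = √16 = 4
Perimeter = 15 + 5 + 29 + 17 + 4 = 70.

70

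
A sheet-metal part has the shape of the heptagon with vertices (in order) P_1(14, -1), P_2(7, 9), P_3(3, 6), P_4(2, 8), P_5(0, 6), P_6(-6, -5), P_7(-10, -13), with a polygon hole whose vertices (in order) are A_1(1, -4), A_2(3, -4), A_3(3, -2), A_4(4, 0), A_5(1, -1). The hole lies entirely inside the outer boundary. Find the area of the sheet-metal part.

Outer boundary:
Cross-terms: 133, 15, 12, 12, 36, 28, 192  ⇒  Σ = 428
Area = |Σ|/2 = 214.
Hole:
Σ = (8) + (6) + (8) + (-4) + (-3) = 15
Area = |Σ|/2 = 7.5.
Net area = 214 − 7.5 = 206.5.

206.5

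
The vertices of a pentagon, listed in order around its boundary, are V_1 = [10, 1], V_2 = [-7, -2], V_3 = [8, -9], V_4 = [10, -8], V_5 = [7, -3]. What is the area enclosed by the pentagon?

77.5

Σ = (-13) + (79) + (26) + (26) + (37) = 155
Area = |Σ|/2 = 77.5.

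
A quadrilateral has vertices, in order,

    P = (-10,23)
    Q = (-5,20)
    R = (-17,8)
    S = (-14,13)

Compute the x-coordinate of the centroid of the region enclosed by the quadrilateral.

-1331/129

Apply the shoelace formula. First the cross-terms c_i = x_i·y_{i+1} − x_{i+1}·y_i:
  -85, 300, -109, -192  ⇒  2A = -86, A = -43.
Then Σ (x_i + x_{i+1})·c_i = 2662, so x̄ = 2662 / (6·(-43)) = -1331/129.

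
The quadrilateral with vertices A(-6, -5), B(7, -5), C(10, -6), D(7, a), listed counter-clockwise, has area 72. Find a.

4

Write out the shoelace sum; only the two edges meeting at D involve a:
2·Area = [(10·a − 7·(-6)) + (7·(-5) − (-6)·a)] + 73
       = 16·a + 80 = 144
⇒ a = 4.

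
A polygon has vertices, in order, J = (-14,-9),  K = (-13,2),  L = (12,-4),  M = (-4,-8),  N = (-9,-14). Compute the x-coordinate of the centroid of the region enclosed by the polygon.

-487/90

Apply Gauss's area formula. First the cross-terms c_i = x_i·y_{i+1} − x_{i+1}·y_i:
  -145, 28, -112, -16, -115  ⇒  2A = -360, A = -180.
Then Σ (x_i + x_{i+1})·c_i = 5844, so x̄ = 5844 / (6·(-180)) = -487/90.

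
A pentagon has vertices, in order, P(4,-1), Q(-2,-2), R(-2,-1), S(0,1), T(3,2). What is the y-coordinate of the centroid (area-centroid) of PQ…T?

-4/21

Apply Gauss's area formula. First the cross-terms c_i = x_i·y_{i+1} − x_{i+1}·y_i:
  -10, -2, -2, -3, -11  ⇒  2A = -28, A = -14.
Then Σ (y_i + y_{i+1})·c_i = 16, so ȳ = 16 / (6·(-14)) = -4/21.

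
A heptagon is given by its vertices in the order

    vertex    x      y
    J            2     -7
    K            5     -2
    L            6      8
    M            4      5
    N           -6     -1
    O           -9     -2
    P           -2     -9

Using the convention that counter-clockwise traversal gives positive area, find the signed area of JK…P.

109.5

Apply Gauss's area formula: 2A = Σ (x_i·y_{i+1} − x_{i+1}·y_i), indices taken mod 7.
Σ = (31) + (52) + (-2) + (26) + (3) + (77) + (32) = 219
Signed area = Σ/2 = 109.5 (positive ⇒ counter-clockwise traversal).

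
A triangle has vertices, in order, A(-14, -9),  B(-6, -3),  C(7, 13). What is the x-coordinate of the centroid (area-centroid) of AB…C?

-13/3

Apply the shoelace formula. First the cross-terms c_i = x_i·y_{i+1} − x_{i+1}·y_i:
  -12, -57, 119  ⇒  2A = 50, A = 25.
Then Σ (x_i + x_{i+1})·c_i = -650, so x̄ = -650 / (6·25) = -13/3.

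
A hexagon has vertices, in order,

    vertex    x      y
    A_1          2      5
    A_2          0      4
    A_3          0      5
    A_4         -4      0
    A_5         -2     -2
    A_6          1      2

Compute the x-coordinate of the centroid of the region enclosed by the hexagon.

-107/105

Apply Gauss's area formula. First the cross-terms c_i = x_i·y_{i+1} − x_{i+1}·y_i:
  8, 0, 20, 8, -2, 1  ⇒  2A = 35, A = 17.5.
Then Σ (x_i + x_{i+1})·c_i = -107, so x̄ = -107 / (6·17.5) = -107/105.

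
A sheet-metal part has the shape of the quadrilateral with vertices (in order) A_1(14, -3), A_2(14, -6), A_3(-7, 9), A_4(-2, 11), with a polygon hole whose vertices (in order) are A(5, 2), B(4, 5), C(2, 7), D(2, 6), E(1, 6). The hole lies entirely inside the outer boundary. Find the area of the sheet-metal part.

77

Outer boundary:
Cross-terms: -42, 84, -59, -148  ⇒  Σ = -165
Area = |Σ|/2 = 82.5.
Hole:
Apply the shoelace formula: 2A = Σ (x_i·y_{i+1} − x_{i+1}·y_i), indices taken mod 5.
Σ = (17) + (18) + (-2) + (6) + (-28) = 11
Area = |Σ|/2 = 5.5.
Net area = 82.5 − 5.5 = 77.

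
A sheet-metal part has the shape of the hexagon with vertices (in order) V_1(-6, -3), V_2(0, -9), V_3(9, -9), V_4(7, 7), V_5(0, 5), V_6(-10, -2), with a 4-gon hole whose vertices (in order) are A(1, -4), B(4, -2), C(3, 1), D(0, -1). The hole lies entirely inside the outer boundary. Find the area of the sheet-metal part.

171

Outer boundary:
Apply the shoelace formula: 2A = Σ (x_i·y_{i+1} − x_{i+1}·y_i), indices taken mod 6.
V_1→V_2: (-6)(-9) − (0)(-3) = 54
V_2→V_3: (0)(-9) − (9)(-9) = 81
V_3→V_4: (9)(7) − (7)(-9) = 126
V_4→V_5: (7)(5) − (0)(7) = 35
V_5→V_6: (0)(-2) − (-10)(5) = 50
V_6→V_1: (-10)(-3) − (-6)(-2) = 18
Σ = 364
Area = |Σ|/2 = 182.
Hole:
Σ = (14) + (10) + (-3) + (1) = 22
Area = |Σ|/2 = 11.
Net area = 182 − 11 = 171.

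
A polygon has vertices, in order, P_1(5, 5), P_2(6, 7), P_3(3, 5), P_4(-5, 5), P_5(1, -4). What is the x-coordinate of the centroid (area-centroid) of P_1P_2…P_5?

73/141

Apply the surveyor's formula. First the cross-terms c_i = x_i·y_{i+1} − x_{i+1}·y_i:
  5, 9, 40, 15, 25  ⇒  2A = 94, A = 47.
Then Σ (x_i + x_{i+1})·c_i = 146, so x̄ = 146 / (6·47) = 73/141.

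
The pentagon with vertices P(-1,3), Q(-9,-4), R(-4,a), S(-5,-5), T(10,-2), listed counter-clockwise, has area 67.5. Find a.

-3

Write out the shoelace sum; only the two edges meeting at R involve a:
2·Area = [((-9)·a − (-4)·(-4)) + ((-4)·(-5) − (-5)·a)] + 119
       = -4·a + 123 = 135
⇒ a = -3.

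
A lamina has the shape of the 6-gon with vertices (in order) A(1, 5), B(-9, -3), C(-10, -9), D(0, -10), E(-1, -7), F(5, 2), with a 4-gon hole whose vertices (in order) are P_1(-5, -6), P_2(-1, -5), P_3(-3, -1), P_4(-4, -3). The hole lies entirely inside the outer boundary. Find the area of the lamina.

Outer boundary:
Apply Gauss's area formula: 2A = Σ (x_i·y_{i+1} − x_{i+1}·y_i), indices taken mod 6.
Σ = (42) + (51) + (100) + (-10) + (33) + (23) = 239
Area = |Σ|/2 = 119.5.
Hole:
Apply the surveyor's formula: 2A = Σ (x_i·y_{i+1} − x_{i+1}·y_i), indices taken mod 4.
Σ = (19) + (-14) + (5) + (9) = 19
Area = |Σ|/2 = 9.5.
Net area = 119.5 − 9.5 = 110.

110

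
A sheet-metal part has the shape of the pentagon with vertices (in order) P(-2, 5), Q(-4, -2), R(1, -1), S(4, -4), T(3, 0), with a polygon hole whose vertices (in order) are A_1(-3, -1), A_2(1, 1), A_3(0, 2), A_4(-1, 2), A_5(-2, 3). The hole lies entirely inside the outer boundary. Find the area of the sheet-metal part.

21.5

Outer boundary:
Cross-terms: 24, 6, 0, 12, 15  ⇒  Σ = 57
Area = |Σ|/2 = 28.5.
Hole:
Apply the surveyor's formula: 2A = Σ (x_i·y_{i+1} − x_{i+1}·y_i), indices taken mod 5.
A_1→A_2: (-3)(1) − (1)(-1) = -2
A_2→A_3: (1)(2) − (0)(1) = 2
A_3→A_4: (0)(2) − (-1)(2) = 2
A_4→A_5: (-1)(3) − (-2)(2) = 1
A_5→A_1: (-2)(-1) − (-3)(3) = 11
Σ = 14
Area = |Σ|/2 = 7.
Net area = 28.5 − 7 = 21.5.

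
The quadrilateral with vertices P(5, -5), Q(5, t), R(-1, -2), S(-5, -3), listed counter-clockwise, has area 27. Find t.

Write out the shoelace sum; only the two edges meeting at Q involve t:
2·Area = [(5·t − 5·(-5)) + (5·(-2) − (-1)·t)] + 33
       = 6·t + 48 = 54
⇒ t = 1.

1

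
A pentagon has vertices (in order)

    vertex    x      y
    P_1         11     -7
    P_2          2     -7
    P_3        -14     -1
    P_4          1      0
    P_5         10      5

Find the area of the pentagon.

Apply the surveyor's formula: 2A = Σ (x_i·y_{i+1} − x_{i+1}·y_i), indices taken mod 5.
P_1→P_2: (11)(-7) − (2)(-7) = -63
P_2→P_3: (2)(-1) − (-14)(-7) = -100
P_3→P_4: (-14)(0) − (1)(-1) = 1
P_4→P_5: (1)(5) − (10)(0) = 5
P_5→P_1: (10)(-7) − (11)(5) = -125
Σ = -282
Area = |Σ|/2 = 141.

141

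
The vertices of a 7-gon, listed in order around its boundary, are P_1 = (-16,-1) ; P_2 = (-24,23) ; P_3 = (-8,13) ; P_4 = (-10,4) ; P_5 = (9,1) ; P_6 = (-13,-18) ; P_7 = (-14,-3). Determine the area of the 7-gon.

Apply the surveyor's formula: 2A = Σ (x_i·y_{i+1} − x_{i+1}·y_i), indices taken mod 7.
Σ = (-392) + (-128) + (98) + (-46) + (-149) + (-213) + (-34) = -864
Area = |Σ|/2 = 432.

432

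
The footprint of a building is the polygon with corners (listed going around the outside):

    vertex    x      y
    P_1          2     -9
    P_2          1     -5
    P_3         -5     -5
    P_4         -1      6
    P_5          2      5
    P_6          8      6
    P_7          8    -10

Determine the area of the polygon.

145.5

Cross-terms: -1, -30, -35, -17, -28, -128, -52  ⇒  Σ = -291
Area = |Σ|/2 = 145.5.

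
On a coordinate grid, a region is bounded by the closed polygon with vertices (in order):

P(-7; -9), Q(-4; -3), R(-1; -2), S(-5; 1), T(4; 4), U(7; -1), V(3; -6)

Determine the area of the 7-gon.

Apply the shoelace (surveyor's) formula: 2A = Σ (x_i·y_{i+1} − x_{i+1}·y_i), indices taken mod 7.
Cross-terms: -15, 5, -11, -24, -32, -39, -69  ⇒  Σ = -185
Area = |Σ|/2 = 92.5.

92.5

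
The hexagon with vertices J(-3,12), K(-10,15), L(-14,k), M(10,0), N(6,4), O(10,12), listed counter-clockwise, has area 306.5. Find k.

Write out the shoelace sum; only the two edges meeting at L involve k:
2·Area = [((-10)·k − (-14)·15) + ((-14)·0 − 10·k)] + 303
       = -20·k + 513 = 613
⇒ k = -5.

-5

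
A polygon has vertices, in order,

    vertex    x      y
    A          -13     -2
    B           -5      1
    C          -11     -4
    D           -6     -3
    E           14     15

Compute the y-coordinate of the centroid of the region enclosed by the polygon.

43/12

Apply the shoelace formula. First the cross-terms c_i = x_i·y_{i+1} − x_{i+1}·y_i:
  -23, 31, 9, -48, 167  ⇒  2A = 136, A = 68.
Then Σ (y_i + y_{i+1})·c_i = 1462, so ȳ = 1462 / (6·68) = 43/12.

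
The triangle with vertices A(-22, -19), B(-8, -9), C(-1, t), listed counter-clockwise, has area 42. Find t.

Write out the shoelace sum; only the two edges meeting at C involve t:
2·Area = [((-8)·t − (-1)·(-9)) + ((-1)·(-19) − (-22)·t)] + 46
       = 14·t + 56 = 84
⇒ t = 2.

2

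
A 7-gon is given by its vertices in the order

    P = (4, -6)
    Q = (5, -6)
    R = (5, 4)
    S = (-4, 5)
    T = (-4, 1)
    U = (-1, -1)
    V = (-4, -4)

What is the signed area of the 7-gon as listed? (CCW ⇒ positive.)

79

Apply Gauss's area formula: 2A = Σ (x_i·y_{i+1} − x_{i+1}·y_i), indices taken mod 7.
Cross-terms: 6, 50, 41, 16, 5, 0, 40  ⇒  Σ = 158
Signed area = Σ/2 = 79 (positive ⇒ counter-clockwise traversal).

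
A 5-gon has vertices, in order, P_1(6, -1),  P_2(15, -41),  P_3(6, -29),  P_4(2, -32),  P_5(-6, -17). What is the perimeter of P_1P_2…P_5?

|P_1P_2| = √((9)² + (-40)²) = √1681 = 41
|P_2P_3| = √((-9)² + (12)²) = √225 = 15
|P_3P_4| = √((-4)² + (-3)²) = √25 = 5
|P_4P_5| = √((-8)² + (15)²) = √289 = 17
|P_5P_1| = √((12)² + (16)²) = √400 = 20
Perimeter = 41 + 15 + 5 + 17 + 20 = 98.

98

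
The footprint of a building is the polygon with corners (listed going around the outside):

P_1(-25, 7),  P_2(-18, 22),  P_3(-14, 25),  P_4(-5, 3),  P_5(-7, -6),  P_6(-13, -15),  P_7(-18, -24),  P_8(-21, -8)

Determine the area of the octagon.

535

Apply Gauss's area formula: 2A = Σ (x_i·y_{i+1} − x_{i+1}·y_i), indices taken mod 8.
Cross-terms: -424, -142, 83, 51, 27, 42, -360, -347  ⇒  Σ = -1070
Area = |Σ|/2 = 535.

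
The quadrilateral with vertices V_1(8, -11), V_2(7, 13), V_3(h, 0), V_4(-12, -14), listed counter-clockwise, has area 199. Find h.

1

Write out the shoelace sum; only the two edges meeting at V_3 involve h:
2·Area = [(7·0 − h·13) + (h·(-14) − (-12)·0)] + 425
       = -27·h + 425 = 398
⇒ h = 1.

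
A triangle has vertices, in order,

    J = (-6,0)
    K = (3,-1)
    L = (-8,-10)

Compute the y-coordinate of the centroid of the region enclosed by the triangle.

-11/3

Apply the shoelace (surveyor's) formula. First the cross-terms c_i = x_i·y_{i+1} − x_{i+1}·y_i:
  6, -38, -60  ⇒  2A = -92, A = -46.
Then Σ (y_i + y_{i+1})·c_i = 1012, so ȳ = 1012 / (6·(-46)) = -11/3.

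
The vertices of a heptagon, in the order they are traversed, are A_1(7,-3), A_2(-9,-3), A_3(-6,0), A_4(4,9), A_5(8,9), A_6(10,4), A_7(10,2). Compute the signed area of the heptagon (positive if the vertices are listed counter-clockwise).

Apply the surveyor's formula: 2A = Σ (x_i·y_{i+1} − x_{i+1}·y_i), indices taken mod 7.
Σ = (-48) + (-18) + (-54) + (-36) + (-58) + (-20) + (-44) = -278
Signed area = Σ/2 = -139 (negative ⇒ clockwise traversal).

-139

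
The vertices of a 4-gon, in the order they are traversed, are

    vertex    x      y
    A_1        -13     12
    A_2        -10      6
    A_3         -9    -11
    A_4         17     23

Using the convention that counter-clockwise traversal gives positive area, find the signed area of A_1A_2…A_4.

344.5

Σ = (42) + (164) + (-20) + (503) = 689
Signed area = Σ/2 = 344.5 (positive ⇒ counter-clockwise traversal).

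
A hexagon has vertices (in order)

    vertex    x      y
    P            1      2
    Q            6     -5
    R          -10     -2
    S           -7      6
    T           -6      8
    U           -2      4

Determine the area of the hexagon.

94.5

Σ = (-17) + (-62) + (-74) + (-20) + (-8) + (-8) = -189
Area = |Σ|/2 = 94.5.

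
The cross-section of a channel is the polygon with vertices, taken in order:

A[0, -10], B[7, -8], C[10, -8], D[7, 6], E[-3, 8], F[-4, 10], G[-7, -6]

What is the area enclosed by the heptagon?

225

Apply the shoelace formula: 2A = Σ (x_i·y_{i+1} − x_{i+1}·y_i), indices taken mod 7.
A→B: (0)(-8) − (7)(-10) = 70
B→C: (7)(-8) − (10)(-8) = 24
C→D: (10)(6) − (7)(-8) = 116
D→E: (7)(8) − (-3)(6) = 74
E→F: (-3)(10) − (-4)(8) = 2
F→G: (-4)(-6) − (-7)(10) = 94
G→A: (-7)(-10) − (0)(-6) = 70
Σ = 450
Area = |Σ|/2 = 225.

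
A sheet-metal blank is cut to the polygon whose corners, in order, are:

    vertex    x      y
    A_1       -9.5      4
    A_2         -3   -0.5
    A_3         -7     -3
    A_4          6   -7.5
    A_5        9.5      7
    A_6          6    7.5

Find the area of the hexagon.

Apply the surveyor's formula: 2A = Σ (x_i·y_{i+1} − x_{i+1}·y_i), indices taken mod 6.
A_1→A_2: (-9.5)(-0.5) − (-3)(4) = 16.75
A_2→A_3: (-3)(-3) − (-7)(-0.5) = 5.5
A_3→A_4: (-7)(-7.5) − (6)(-3) = 70.5
A_4→A_5: (6)(7) − (9.5)(-7.5) = 113.25
A_5→A_6: (9.5)(7.5) − (6)(7) = 29.25
A_6→A_1: (6)(4) − (-9.5)(7.5) = 95.25
Σ = 330.5
Area = |Σ|/2 = 165.25.

165.25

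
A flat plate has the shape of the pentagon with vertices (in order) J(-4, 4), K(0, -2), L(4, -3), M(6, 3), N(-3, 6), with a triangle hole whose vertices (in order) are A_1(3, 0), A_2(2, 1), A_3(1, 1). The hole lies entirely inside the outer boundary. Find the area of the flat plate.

51

Outer boundary:
Apply the shoelace formula: 2A = Σ (x_i·y_{i+1} − x_{i+1}·y_i), indices taken mod 5.
Σ = (8) + (8) + (30) + (45) + (12) = 103
Area = |Σ|/2 = 51.5.
Hole:
Apply the shoelace formula: 2A = Σ (x_i·y_{i+1} − x_{i+1}·y_i), indices taken mod 3.
Σ = (3) + (1) + (-3) = 1
Area = |Σ|/2 = 0.5.
Net area = 51.5 − 0.5 = 51.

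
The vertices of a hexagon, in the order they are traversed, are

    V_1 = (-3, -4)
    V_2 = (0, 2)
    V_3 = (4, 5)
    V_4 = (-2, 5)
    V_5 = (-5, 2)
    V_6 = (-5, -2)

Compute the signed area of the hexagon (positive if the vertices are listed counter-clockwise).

35.5

V_1→V_2: (-3)(2) − (0)(-4) = -6
V_2→V_3: (0)(5) − (4)(2) = -8
V_3→V_4: (4)(5) − (-2)(5) = 30
V_4→V_5: (-2)(2) − (-5)(5) = 21
V_5→V_6: (-5)(-2) − (-5)(2) = 20
V_6→V_1: (-5)(-4) − (-3)(-2) = 14
Σ = 71
Signed area = Σ/2 = 35.5 (positive ⇒ counter-clockwise traversal).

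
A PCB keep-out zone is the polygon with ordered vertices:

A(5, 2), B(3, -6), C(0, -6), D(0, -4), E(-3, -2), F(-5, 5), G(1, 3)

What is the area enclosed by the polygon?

62

Apply the shoelace formula: 2A = Σ (x_i·y_{i+1} − x_{i+1}·y_i), indices taken mod 7.
Σ = (-36) + (-18) + (0) + (-12) + (-25) + (-20) + (-13) = -124
Area = |Σ|/2 = 62.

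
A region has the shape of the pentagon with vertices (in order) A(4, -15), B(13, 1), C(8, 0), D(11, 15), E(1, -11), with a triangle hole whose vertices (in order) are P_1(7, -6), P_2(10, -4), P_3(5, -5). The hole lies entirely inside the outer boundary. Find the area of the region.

98.5

Outer boundary:
Apply the surveyor's formula: 2A = Σ (x_i·y_{i+1} − x_{i+1}·y_i), indices taken mod 5.
A→B: (4)(1) − (13)(-15) = 199
B→C: (13)(0) − (8)(1) = -8
C→D: (8)(15) − (11)(0) = 120
D→E: (11)(-11) − (1)(15) = -136
E→A: (1)(-15) − (4)(-11) = 29
Σ = 204
Area = |Σ|/2 = 102.
Hole:
Σ = (32) + (-30) + (5) = 7
Area = |Σ|/2 = 3.5.
Net area = 102 − 3.5 = 98.5.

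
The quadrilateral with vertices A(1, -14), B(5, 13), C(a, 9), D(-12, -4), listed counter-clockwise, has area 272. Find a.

-8

The doubled signed area Σ (x_i y_{i+1} − x_{i+1} y_i) is linear in a.
With a=0 it equals 408; the coefficient of a is -17 (from the two edges through C).
So -17·a + 408 = 2·272 = 544 ⇒ a = -8.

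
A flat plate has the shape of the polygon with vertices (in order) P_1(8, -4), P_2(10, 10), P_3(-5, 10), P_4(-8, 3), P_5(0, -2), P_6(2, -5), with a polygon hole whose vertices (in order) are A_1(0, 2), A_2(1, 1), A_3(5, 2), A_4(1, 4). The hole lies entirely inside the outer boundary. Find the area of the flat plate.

186

Outer boundary:
Apply Gauss's area formula: 2A = Σ (x_i·y_{i+1} − x_{i+1}·y_i), indices taken mod 6.
Σ = (120) + (150) + (65) + (16) + (4) + (32) = 387
Area = |Σ|/2 = 193.5.
Hole:
A_1→A_2: (0)(1) − (1)(2) = -2
A_2→A_3: (1)(2) − (5)(1) = -3
A_3→A_4: (5)(4) − (1)(2) = 18
A_4→A_1: (1)(2) − (0)(4) = 2
Σ = 15
Area = |Σ|/2 = 7.5.
Net area = 193.5 − 7.5 = 186.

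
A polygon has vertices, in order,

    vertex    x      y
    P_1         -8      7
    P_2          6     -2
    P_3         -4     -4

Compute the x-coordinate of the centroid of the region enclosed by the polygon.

Apply the shoelace (surveyor's) formula. First the cross-terms c_i = x_i·y_{i+1} − x_{i+1}·y_i:
  -26, -32, -60  ⇒  2A = -118, A = -59.
Then Σ (x_i + x_{i+1})·c_i = 708, so x̄ = 708 / (6·(-59)) = -2.

-2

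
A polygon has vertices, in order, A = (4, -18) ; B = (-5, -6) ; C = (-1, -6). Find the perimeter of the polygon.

|AB| = √((-9)² + (12)²) = √225 = 15
|BC| = √((4)² + (0)²) = √16 = 4
|CA| = √((5)² + (-12)²) = √169 = 13
Perimeter = 15 + 4 + 13 = 32.

32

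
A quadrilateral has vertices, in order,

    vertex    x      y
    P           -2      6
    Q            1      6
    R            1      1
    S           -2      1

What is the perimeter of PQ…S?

16

|PQ| = √((3)² + (0)²) = √9 = 3
|QR| = √((0)² + (-5)²) = √25 = 5
|RS| = √((-3)² + (0)²) = √9 = 3
|SP| = √((0)² + (5)²) = √25 = 5
Perimeter = 3 + 5 + 3 + 5 = 16.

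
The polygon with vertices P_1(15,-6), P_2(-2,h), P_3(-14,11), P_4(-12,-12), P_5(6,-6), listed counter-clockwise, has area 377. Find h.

10

The doubled signed area Σ (x_i y_{i+1} − x_{i+1} y_i) is linear in h.
With h=0 it equals 464; the coefficient of h is 29 (from the two edges through P_2).
So 29·h + 464 = 2·377 = 754 ⇒ h = 10.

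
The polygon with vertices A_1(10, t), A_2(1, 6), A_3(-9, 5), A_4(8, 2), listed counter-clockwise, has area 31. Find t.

3

Write out the shoelace sum; only the two edges meeting at A_1 involve t:
2·Area = [(8·t − 10·2) + (10·6 − 1·t)] + 1
       = 7·t + 41 = 62
⇒ t = 3.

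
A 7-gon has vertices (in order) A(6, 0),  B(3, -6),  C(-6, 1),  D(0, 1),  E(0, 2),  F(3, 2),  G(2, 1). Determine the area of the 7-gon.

Apply the shoelace formula: 2A = Σ (x_i·y_{i+1} − x_{i+1}·y_i), indices taken mod 7.
Σ = (-36) + (-33) + (-6) + (0) + (-6) + (-1) + (-6) = -88
Area = |Σ|/2 = 44.

44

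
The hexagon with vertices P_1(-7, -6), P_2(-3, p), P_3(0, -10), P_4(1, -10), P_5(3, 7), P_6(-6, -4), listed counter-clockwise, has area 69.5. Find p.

-6

Write out the shoelace sum; only the two edges meeting at P_2 involve p:
2·Area = [((-7)·p − (-3)·(-6)) + ((-3)·(-10) − 0·p)] + 85
       = -7·p + 97 = 139
⇒ p = -6.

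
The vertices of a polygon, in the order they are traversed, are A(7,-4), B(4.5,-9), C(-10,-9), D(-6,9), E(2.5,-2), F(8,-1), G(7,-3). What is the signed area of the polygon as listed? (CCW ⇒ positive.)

Apply the surveyor's formula: 2A = Σ (x_i·y_{i+1} − x_{i+1}·y_i), indices taken mod 7.
Σ = (-45) + (-130.5) + (-144) + (-10.5) + (13.5) + (-17) + (-7) = -340.5
Signed area = Σ/2 = -170.25 (negative ⇒ clockwise traversal).

-170.25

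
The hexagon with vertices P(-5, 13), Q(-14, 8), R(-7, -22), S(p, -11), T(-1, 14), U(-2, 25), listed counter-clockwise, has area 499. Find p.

9

Write out the shoelace sum; only the two edges meeting at S involve p:
2·Area = [((-7)·(-11) − p·(-22)) + (p·14 − (-1)·(-11))] + 608
       = 36·p + 674 = 998
⇒ p = 9.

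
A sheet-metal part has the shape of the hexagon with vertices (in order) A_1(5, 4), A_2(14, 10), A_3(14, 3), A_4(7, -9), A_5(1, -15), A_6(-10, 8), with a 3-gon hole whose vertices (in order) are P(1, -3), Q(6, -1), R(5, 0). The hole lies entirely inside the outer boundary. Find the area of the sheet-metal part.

281

Outer boundary:
Apply Gauss's area formula: 2A = Σ (x_i·y_{i+1} − x_{i+1}·y_i), indices taken mod 6.
A_1→A_2: (5)(10) − (14)(4) = -6
A_2→A_3: (14)(3) − (14)(10) = -98
A_3→A_4: (14)(-9) − (7)(3) = -147
A_4→A_5: (7)(-15) − (1)(-9) = -96
A_5→A_6: (1)(8) − (-10)(-15) = -142
A_6→A_1: (-10)(4) − (5)(8) = -80
Σ = -569
Area = |Σ|/2 = 284.5.
Hole:
Σ = (17) + (5) + (-15) = 7
Area = |Σ|/2 = 3.5.
Net area = 284.5 − 3.5 = 281.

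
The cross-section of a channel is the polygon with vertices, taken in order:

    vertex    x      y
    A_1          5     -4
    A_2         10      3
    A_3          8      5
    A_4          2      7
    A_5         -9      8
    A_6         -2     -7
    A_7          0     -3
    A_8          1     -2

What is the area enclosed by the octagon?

150

Cross-terms: 55, 26, 46, 79, 79, 6, 3, 6  ⇒  Σ = 300
Area = |Σ|/2 = 150.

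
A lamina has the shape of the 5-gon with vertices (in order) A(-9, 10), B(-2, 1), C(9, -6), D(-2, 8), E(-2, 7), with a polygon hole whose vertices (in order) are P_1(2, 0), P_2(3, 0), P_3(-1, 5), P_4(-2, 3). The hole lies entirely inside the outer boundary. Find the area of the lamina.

Outer boundary:
Apply Gauss's area formula: 2A = Σ (x_i·y_{i+1} − x_{i+1}·y_i), indices taken mod 5.
Σ = (11) + (3) + (60) + (2) + (43) = 119
Area = |Σ|/2 = 59.5.
Hole:
Apply Gauss's area formula: 2A = Σ (x_i·y_{i+1} − x_{i+1}·y_i), indices taken mod 4.
Σ = (0) + (15) + (7) + (-6) = 16
Area = |Σ|/2 = 8.
Net area = 59.5 − 8 = 51.5.

51.5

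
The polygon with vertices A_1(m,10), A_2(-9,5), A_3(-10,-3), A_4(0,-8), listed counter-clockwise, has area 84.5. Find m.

-6

Write out the shoelace sum; only the two edges meeting at A_1 involve m:
2·Area = [(0·10 − m·(-8)) + (m·5 − (-9)·10)] + 157
       = 13·m + 247 = 169
⇒ m = -6.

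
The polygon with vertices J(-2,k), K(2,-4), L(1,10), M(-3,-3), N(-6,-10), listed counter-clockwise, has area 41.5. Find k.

Write out the shoelace sum; only the two edges meeting at J involve k:
2·Area = [((-6)·k − (-2)·(-10)) + ((-2)·(-4) − 2·k)] + 63
       = -8·k + 51 = 83
⇒ k = -4.

-4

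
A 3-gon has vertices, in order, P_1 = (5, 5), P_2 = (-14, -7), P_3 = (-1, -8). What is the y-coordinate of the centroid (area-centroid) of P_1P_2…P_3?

-10/3

Apply the surveyor's formula. First the cross-terms c_i = x_i·y_{i+1} − x_{i+1}·y_i:
  35, 105, 35  ⇒  2A = 175, A = 87.5.
Then Σ (y_i + y_{i+1})·c_i = -1750, so ȳ = -1750 / (6·87.5) = -10/3.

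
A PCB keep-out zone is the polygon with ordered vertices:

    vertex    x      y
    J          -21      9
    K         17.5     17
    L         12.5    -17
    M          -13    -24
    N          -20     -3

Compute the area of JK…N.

Apply the shoelace (surveyor's) formula: 2A = Σ (x_i·y_{i+1} − x_{i+1}·y_i), indices taken mod 5.
Cross-terms: -514.5, -510, -521, -441, -243  ⇒  Σ = -2229.5
Area = |Σ|/2 = 1114.75.

1114.75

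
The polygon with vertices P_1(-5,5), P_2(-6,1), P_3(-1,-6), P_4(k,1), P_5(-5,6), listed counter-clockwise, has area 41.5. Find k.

The doubled signed area Σ (x_i y_{i+1} − x_{i+1} y_i) is linear in k.
With k=0 it equals 71; the coefficient of k is 12 (from the two edges through P_4).
So 12·k + 71 = 2·41.5 = 83 ⇒ k = 1.

1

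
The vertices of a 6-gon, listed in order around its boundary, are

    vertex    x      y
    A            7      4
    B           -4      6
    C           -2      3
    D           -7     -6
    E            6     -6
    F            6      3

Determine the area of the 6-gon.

113

Apply Gauss's area formula: 2A = Σ (x_i·y_{i+1} − x_{i+1}·y_i), indices taken mod 6.
Cross-terms: 58, 0, 33, 78, 54, 3  ⇒  Σ = 226
Area = |Σ|/2 = 113.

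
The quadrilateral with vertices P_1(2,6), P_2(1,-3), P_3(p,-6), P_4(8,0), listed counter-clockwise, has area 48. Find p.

6

Write out the shoelace sum; only the two edges meeting at P_3 involve p:
2·Area = [(1·(-6) − p·(-3)) + (p·0 − 8·(-6))] + 36
       = 3·p + 78 = 96
⇒ p = 6.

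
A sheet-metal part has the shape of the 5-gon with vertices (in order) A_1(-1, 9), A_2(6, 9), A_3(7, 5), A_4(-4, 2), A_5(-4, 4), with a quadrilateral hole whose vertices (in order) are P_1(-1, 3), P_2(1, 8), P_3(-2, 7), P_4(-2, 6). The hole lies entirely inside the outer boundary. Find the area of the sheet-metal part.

Outer boundary:
Σ = (-63) + (-33) + (34) + (-8) + (-32) = -102
Area = |Σ|/2 = 51.
Hole:
Cross-terms: -11, 23, 2, 0  ⇒  Σ = 14
Area = |Σ|/2 = 7.
Net area = 51 − 7 = 44.

44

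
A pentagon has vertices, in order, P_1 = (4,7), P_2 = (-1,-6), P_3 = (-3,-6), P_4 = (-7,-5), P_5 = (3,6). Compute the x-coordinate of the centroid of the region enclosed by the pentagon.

Apply the shoelace (surveyor's) formula. First the cross-terms c_i = x_i·y_{i+1} − x_{i+1}·y_i:
  -17, -12, -27, -27, -3  ⇒  2A = -86, A = -43.
Then Σ (x_i + x_{i+1})·c_i = 354, so x̄ = 354 / (6·(-43)) = -59/43.

-59/43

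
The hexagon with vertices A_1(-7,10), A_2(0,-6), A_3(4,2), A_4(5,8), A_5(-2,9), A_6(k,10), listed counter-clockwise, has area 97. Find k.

Write out the shoelace sum; only the two edges meeting at A_6 involve k:
2·Area = [((-2)·10 − k·9) + (k·10 − (-7)·10)] + 149
       = 1·k + 199 = 194
⇒ k = -5.

-5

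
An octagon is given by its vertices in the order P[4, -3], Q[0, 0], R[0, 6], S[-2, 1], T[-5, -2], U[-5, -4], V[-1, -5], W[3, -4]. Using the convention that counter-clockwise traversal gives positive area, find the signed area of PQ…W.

39

Σ = (0) + (0) + (12) + (9) + (10) + (21) + (19) + (7) = 78
Signed area = Σ/2 = 39 (positive ⇒ counter-clockwise traversal).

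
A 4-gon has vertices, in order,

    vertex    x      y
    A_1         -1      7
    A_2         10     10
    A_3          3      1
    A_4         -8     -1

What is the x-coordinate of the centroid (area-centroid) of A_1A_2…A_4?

Apply the surveyor's formula. First the cross-terms c_i = x_i·y_{i+1} − x_{i+1}·y_i:
  -80, -20, 5, -57  ⇒  2A = -152, A = -76.
Then Σ (x_i + x_{i+1})·c_i = -492, so x̄ = -492 / (6·(-76)) = 41/38.

41/38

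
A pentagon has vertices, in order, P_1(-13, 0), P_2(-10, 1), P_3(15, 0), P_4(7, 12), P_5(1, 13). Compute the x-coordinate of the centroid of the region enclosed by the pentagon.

Apply the surveyor's formula. First the cross-terms c_i = x_i·y_{i+1} − x_{i+1}·y_i:
  -13, -15, 180, 79, 169  ⇒  2A = 400, A = 200.
Then Σ (x_i + x_{i+1})·c_i = 2788, so x̄ = 2788 / (6·200) = 697/300.

697/300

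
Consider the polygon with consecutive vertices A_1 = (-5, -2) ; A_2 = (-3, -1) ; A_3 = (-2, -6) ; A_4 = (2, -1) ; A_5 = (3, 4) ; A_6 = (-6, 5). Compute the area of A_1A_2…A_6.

58

Σ = (-1) + (16) + (14) + (11) + (39) + (37) = 116
Area = |Σ|/2 = 58.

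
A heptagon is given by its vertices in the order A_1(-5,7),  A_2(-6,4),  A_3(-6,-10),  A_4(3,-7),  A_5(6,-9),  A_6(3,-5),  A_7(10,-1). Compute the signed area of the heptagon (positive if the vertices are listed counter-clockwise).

151

Σ = (22) + (84) + (72) + (15) + (-3) + (47) + (65) = 302
Signed area = Σ/2 = 151 (positive ⇒ counter-clockwise traversal).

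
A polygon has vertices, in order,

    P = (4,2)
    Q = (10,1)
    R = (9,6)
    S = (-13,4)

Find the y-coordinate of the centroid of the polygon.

Apply Gauss's area formula. First the cross-terms c_i = x_i·y_{i+1} − x_{i+1}·y_i:
  -16, 51, 114, -42  ⇒  2A = 107, A = 53.5.
Then Σ (y_i + y_{i+1})·c_i = 1197, so ȳ = 1197 / (6·53.5) = 399/107.

399/107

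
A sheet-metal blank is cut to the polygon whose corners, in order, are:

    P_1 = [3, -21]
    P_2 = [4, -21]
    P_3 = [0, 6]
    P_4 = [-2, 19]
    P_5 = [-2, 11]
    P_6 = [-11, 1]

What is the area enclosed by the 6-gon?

210

Σ = (21) + (24) + (12) + (16) + (119) + (228) = 420
Area = |Σ|/2 = 210.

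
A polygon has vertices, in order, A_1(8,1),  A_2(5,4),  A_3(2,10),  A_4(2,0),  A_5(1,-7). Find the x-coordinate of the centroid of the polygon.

259/69

Apply the surveyor's formula. First the cross-terms c_i = x_i·y_{i+1} − x_{i+1}·y_i:
  27, 42, -20, -14, 57  ⇒  2A = 92, A = 46.
Then Σ (x_i + x_{i+1})·c_i = 1036, so x̄ = 1036 / (6·46) = 259/69.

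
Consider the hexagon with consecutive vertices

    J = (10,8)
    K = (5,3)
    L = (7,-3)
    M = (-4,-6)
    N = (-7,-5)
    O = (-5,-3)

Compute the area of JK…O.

68

Apply the surveyor's formula: 2A = Σ (x_i·y_{i+1} − x_{i+1}·y_i), indices taken mod 6.
Σ = (-10) + (-36) + (-54) + (-22) + (-4) + (-10) = -136
Area = |Σ|/2 = 68.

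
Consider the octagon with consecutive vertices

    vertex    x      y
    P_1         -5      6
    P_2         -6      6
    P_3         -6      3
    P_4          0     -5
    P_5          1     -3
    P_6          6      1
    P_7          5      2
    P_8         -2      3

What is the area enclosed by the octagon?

Σ = (6) + (18) + (30) + (5) + (19) + (7) + (19) + (3) = 107
Area = |Σ|/2 = 53.5.

53.5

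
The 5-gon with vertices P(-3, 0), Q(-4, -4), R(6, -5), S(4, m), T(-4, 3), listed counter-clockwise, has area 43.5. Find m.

Write out the shoelace sum; only the two edges meeting at S involve m:
2·Area = [(6·m − 4·(-5)) + (4·3 − (-4)·m)] + 65
       = 10·m + 97 = 87
⇒ m = -1.

-1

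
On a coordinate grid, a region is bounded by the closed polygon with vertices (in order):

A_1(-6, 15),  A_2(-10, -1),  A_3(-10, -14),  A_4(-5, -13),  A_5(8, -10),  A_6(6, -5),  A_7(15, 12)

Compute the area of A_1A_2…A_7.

Apply the shoelace formula: 2A = Σ (x_i·y_{i+1} − x_{i+1}·y_i), indices taken mod 7.
A_1→A_2: (-6)(-1) − (-10)(15) = 156
A_2→A_3: (-10)(-14) − (-10)(-1) = 130
A_3→A_4: (-10)(-13) − (-5)(-14) = 60
A_4→A_5: (-5)(-10) − (8)(-13) = 154
A_5→A_6: (8)(-5) − (6)(-10) = 20
A_6→A_7: (6)(12) − (15)(-5) = 147
A_7→A_1: (15)(15) − (-6)(12) = 297
Σ = 964
Area = |Σ|/2 = 482.

482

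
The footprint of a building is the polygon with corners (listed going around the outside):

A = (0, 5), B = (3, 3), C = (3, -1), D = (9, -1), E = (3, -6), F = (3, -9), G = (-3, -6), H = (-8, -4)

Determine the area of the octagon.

Σ = (-15) + (-12) + (6) + (-51) + (-9) + (-45) + (-36) + (-40) = -202
Area = |Σ|/2 = 101.

101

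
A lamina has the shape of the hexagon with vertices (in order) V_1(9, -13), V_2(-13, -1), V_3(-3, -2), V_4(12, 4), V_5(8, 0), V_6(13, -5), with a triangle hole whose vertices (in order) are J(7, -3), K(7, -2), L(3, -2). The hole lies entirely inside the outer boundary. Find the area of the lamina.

Outer boundary:
Σ = (-178) + (23) + (12) + (-32) + (-40) + (-124) = -339
Area = |Σ|/2 = 169.5.
Hole:
Cross-terms: 7, -8, 5  ⇒  Σ = 4
Area = |Σ|/2 = 2.
Net area = 169.5 − 2 = 167.5.

167.5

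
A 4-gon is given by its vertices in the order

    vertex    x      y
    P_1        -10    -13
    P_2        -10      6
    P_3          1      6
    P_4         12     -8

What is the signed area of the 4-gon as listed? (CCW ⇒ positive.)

Apply Gauss's area formula: 2A = Σ (x_i·y_{i+1} − x_{i+1}·y_i), indices taken mod 4.
Σ = (-190) + (-66) + (-80) + (-236) = -572
Signed area = Σ/2 = -286 (negative ⇒ clockwise traversal).

-286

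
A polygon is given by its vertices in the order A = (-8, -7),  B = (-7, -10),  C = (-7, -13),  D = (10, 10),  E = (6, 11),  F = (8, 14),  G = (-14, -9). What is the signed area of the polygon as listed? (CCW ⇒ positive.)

154

Apply the surveyor's formula: 2A = Σ (x_i·y_{i+1} − x_{i+1}·y_i), indices taken mod 7.
Σ = (31) + (21) + (60) + (50) + (-4) + (124) + (26) = 308
Signed area = Σ/2 = 154 (positive ⇒ counter-clockwise traversal).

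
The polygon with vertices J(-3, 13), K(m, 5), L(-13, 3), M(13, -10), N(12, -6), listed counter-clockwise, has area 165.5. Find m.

Write out the shoelace sum; only the two edges meeting at K involve m:
2·Area = [((-3)·5 − m·13) + (m·3 − (-13)·5)] + 271
       = -10·m + 321 = 331
⇒ m = -1.

-1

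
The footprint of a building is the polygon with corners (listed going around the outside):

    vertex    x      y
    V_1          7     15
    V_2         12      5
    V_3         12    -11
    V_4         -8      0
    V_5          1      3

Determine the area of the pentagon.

V_1→V_2: (7)(5) − (12)(15) = -145
V_2→V_3: (12)(-11) − (12)(5) = -192
V_3→V_4: (12)(0) − (-8)(-11) = -88
V_4→V_5: (-8)(3) − (1)(0) = -24
V_5→V_1: (1)(15) − (7)(3) = -6
Σ = -455
Area = |Σ|/2 = 227.5.

227.5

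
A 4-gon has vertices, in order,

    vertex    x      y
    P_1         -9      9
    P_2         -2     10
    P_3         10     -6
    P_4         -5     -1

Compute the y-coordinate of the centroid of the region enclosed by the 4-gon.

Apply the shoelace formula. First the cross-terms c_i = x_i·y_{i+1} − x_{i+1}·y_i:
  -72, -88, -40, -54  ⇒  2A = -254, A = -127.
Then Σ (y_i + y_{i+1})·c_i = -1872, so ȳ = -1872 / (6·(-127)) = 312/127.

312/127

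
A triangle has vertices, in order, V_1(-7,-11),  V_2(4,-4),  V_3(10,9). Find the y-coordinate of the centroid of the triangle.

-2

Apply the shoelace formula. First the cross-terms c_i = x_i·y_{i+1} − x_{i+1}·y_i:
  72, 76, -47  ⇒  2A = 101, A = 50.5.
Then Σ (y_i + y_{i+1})·c_i = -606, so ȳ = -606 / (6·50.5) = -2.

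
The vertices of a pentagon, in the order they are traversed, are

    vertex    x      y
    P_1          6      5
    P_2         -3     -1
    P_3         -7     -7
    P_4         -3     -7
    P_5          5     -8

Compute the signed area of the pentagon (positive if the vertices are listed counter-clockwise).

91.5

Σ = (9) + (14) + (28) + (59) + (73) = 183
Signed area = Σ/2 = 91.5 (positive ⇒ counter-clockwise traversal).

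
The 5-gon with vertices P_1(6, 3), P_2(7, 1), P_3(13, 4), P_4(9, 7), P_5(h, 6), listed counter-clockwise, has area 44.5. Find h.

Write out the shoelace sum; only the two edges meeting at P_5 involve h:
2·Area = [(9·6 − h·7) + (h·3 − 6·6)] + 55
       = -4·h + 73 = 89
⇒ h = -4.

-4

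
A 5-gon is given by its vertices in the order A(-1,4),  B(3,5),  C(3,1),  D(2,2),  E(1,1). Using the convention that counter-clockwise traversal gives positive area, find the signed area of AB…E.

-10

Apply Gauss's area formula: 2A = Σ (x_i·y_{i+1} − x_{i+1}·y_i), indices taken mod 5.
Σ = (-17) + (-12) + (4) + (0) + (5) = -20
Signed area = Σ/2 = -10 (negative ⇒ clockwise traversal).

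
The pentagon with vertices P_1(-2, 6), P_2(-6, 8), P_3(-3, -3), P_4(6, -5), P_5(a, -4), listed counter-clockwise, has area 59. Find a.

5

The doubled signed area Σ (x_i y_{i+1} − x_{i+1} y_i) is linear in a.
With a=0 it equals 63; the coefficient of a is 11 (from the two edges through P_5).
So 11·a + 63 = 2·59 = 118 ⇒ a = 5.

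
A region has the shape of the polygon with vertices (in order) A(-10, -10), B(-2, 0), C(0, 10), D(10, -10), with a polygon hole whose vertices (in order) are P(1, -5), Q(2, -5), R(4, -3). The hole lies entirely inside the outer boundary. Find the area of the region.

169

Outer boundary:
Σ = (-20) + (-20) + (-100) + (-200) = -340
Area = |Σ|/2 = 170.
Hole:
Apply the shoelace formula: 2A = Σ (x_i·y_{i+1} − x_{i+1}·y_i), indices taken mod 3.
Cross-terms: 5, 14, -17  ⇒  Σ = 2
Area = |Σ|/2 = 1.
Net area = 170 − 1 = 169.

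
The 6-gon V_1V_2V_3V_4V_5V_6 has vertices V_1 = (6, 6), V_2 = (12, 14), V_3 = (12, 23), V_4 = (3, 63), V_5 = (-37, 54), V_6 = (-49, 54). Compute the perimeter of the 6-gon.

|V_1V_2| = √((6)² + (8)²) = √100 = 10
|V_2V_3| = √((0)² + (9)²) = √81 = 9
|V_3V_4| = √((-9)² + (40)²) = √1681 = 41
|V_4V_5| = √((-40)² + (-9)²) = √1681 = 41
|V_5V_6| = √((-12)² + (0)²) = √144 = 12
|V_6V_1| = √((55)² + (-48)²) = √5329 = 73
Perimeter = 10 + 9 + 41 + 41 + 12 + 73 = 186.

186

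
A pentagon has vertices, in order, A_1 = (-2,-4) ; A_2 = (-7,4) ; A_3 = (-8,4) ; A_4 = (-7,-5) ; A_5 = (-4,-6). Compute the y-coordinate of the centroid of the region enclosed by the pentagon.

Apply the shoelace formula. First the cross-terms c_i = x_i·y_{i+1} − x_{i+1}·y_i:
  -36, 4, 68, 22, 4  ⇒  2A = 62, A = 31.
Then Σ (y_i + y_{i+1})·c_i = -318, so ȳ = -318 / (6·31) = -53/31.

-53/31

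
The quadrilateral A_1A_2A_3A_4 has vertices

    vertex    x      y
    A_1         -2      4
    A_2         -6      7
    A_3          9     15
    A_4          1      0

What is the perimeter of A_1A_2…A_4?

|A_1A_2| = √((-4)² + (3)²) = √25 = 5
|A_2A_3| = √((15)² + (8)²) = √289 = 17
|A_3A_4| = √((-8)² + (-15)²) = √289 = 17
|A_4A_1| = √((-3)² + (4)²) = √25 = 5
Perimeter = 5 + 17 + 17 + 5 = 44.

44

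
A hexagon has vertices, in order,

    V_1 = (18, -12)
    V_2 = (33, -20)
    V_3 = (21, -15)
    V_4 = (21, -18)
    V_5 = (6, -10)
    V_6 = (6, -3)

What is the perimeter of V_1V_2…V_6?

|V_1V_2| = √((15)² + (-8)²) = √289 = 17
|V_2V_3| = √((-12)² + (5)²) = √169 = 13
|V_3V_4| = √((0)² + (-3)²) = √9 = 3
|V_4V_5| = √((-15)² + (8)²) = √289 = 17
|V_5V_6| = √((0)² + (7)²) = √49 = 7
|V_6V_1| = √((12)² + (-9)²) = √225 = 15
Perimeter = 17 + 13 + 3 + 17 + 7 + 15 = 72.

72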